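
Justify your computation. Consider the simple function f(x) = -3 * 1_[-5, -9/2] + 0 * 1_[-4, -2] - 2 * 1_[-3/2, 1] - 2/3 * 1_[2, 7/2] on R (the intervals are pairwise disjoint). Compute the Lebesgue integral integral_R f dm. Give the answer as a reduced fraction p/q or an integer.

For a simple function f = sum_i c_i * 1_{A_i} with disjoint A_i,
  integral f dm = sum_i c_i * m(A_i).
Lengths of the A_i:
  m(A_1) = -9/2 - (-5) = 1/2.
  m(A_2) = -2 - (-4) = 2.
  m(A_3) = 1 - (-3/2) = 5/2.
  m(A_4) = 7/2 - 2 = 3/2.
Contributions c_i * m(A_i):
  (-3) * (1/2) = -3/2.
  (0) * (2) = 0.
  (-2) * (5/2) = -5.
  (-2/3) * (3/2) = -1.
Total: -3/2 + 0 - 5 - 1 = -15/2.

-15/2


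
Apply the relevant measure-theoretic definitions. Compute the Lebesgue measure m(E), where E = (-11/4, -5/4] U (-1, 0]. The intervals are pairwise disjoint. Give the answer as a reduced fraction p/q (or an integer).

For pairwise disjoint intervals, m(union_i I_i) = sum_i m(I_i),
and m is invariant under swapping open/closed endpoints (single points have measure 0).
So m(E) = sum_i (b_i - a_i).
  I_1 has length -5/4 - (-11/4) = 3/2.
  I_2 has length 0 - (-1) = 1.
Summing:
  m(E) = 3/2 + 1 = 5/2.

5/2


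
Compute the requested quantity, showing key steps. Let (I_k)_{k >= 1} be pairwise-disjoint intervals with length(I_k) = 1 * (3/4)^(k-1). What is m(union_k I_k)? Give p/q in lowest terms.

By countable additivity of the Lebesgue measure on pairwise disjoint measurable sets,
  m(union_{k >= 1} I_k) = sum_{k >= 1} m(I_k) = sum_{k >= 1} a * r^(k-1),
  with a = 1 and r = 3/4.
Since 0 < r = 3/4 < 1, the geometric series converges:
  sum_{k >= 1} a * r^(k-1) = a / (1 - r).
  = 1 / (1 - 3/4)
  = 1 / (1/4)
  = 4.

4


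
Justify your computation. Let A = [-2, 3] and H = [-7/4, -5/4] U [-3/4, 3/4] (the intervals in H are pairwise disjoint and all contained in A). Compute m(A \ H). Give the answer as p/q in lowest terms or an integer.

The ambient interval has length m(A) = 3 - (-2) = 5.
Since the holes are disjoint and sit inside A, by finite additivity
  m(H) = sum_i (b_i - a_i), and m(A \ H) = m(A) - m(H).
Computing the hole measures:
  m(H_1) = -5/4 - (-7/4) = 1/2.
  m(H_2) = 3/4 - (-3/4) = 3/2.
Summed: m(H) = 1/2 + 3/2 = 2.
So m(A \ H) = 5 - 2 = 3.

3


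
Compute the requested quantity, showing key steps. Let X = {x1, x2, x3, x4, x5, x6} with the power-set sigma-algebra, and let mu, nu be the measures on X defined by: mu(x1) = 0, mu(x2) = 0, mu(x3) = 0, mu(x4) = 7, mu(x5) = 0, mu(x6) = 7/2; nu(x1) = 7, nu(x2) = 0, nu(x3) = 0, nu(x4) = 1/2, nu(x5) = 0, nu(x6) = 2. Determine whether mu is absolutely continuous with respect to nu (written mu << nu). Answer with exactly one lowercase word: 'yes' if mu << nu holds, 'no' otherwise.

mu << nu means: every nu-null measurable set is also mu-null; equivalently, for every atom x, if nu({x}) = 0 then mu({x}) = 0.
Checking each atom:
  x1: nu = 7 > 0 -> no constraint.
  x2: nu = 0, mu = 0 -> consistent with mu << nu.
  x3: nu = 0, mu = 0 -> consistent with mu << nu.
  x4: nu = 1/2 > 0 -> no constraint.
  x5: nu = 0, mu = 0 -> consistent with mu << nu.
  x6: nu = 2 > 0 -> no constraint.
No atom violates the condition. Therefore mu << nu.

yes


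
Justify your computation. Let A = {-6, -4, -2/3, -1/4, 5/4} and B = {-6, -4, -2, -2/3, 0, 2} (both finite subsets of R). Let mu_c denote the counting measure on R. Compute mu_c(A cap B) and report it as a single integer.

Counting measure on a finite set equals cardinality. mu_c(A cap B) = |A cap B| (elements appearing in both).
Enumerating the elements of A that also lie in B gives 3 element(s).
So mu_c(A cap B) = 3.

3


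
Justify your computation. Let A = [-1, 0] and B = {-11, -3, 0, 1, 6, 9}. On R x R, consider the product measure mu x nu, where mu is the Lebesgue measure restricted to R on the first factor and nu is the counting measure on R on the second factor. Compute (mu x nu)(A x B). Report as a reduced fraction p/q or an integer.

For a measurable rectangle A x B, the product measure satisfies
  (mu x nu)(A x B) = mu(A) * nu(B).
  mu(A) = 1.
  nu(B) = 6.
  (mu x nu)(A x B) = 1 * 6 = 6.

6


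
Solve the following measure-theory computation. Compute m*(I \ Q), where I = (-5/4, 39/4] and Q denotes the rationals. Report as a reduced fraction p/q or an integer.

The interval I = (-5/4, 39/4] has m(I) = 39/4 - (-5/4) = 11 (endpoints are measure-zero, so open/closed/half-open agree). Write I = (I cap Q) u (I \ Q). The rationals in I are countable, so m*(I cap Q) = 0 (cover each rational by intervals whose total length is arbitrarily small). By countable subadditivity m*(I) <= m*(I cap Q) + m*(I \ Q), hence m*(I \ Q) >= m(I) = 11. The reverse inequality m*(I \ Q) <= m*(I) = 11 is trivial since (I \ Q) is a subset of I. Therefore m*(I \ Q) = 11.

11


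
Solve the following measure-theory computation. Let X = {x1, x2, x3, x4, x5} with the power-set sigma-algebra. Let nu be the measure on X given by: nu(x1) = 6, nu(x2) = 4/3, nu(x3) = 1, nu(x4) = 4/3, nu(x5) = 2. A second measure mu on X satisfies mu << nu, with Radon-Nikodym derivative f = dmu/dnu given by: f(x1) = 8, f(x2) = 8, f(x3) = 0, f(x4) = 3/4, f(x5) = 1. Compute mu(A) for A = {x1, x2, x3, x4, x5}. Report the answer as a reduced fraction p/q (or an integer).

By the defining property of the Radon-Nikodym derivative, for every measurable set A,
  mu(A) = integral_A f dnu.
Since nu is a discrete measure concentrated on the atoms of X, the integral over A reduces to the sum
  mu(A) = sum_{x in A} f(x) * nu({x}).
Computing each term:
  x1: f(x1) * nu(x1) = 8 * 6 = 48.
  x2: f(x2) * nu(x2) = 8 * 4/3 = 32/3.
  x3: f(x3) * nu(x3) = 0 * 1 = 0.
  x4: f(x4) * nu(x4) = 3/4 * 4/3 = 1.
  x5: f(x5) * nu(x5) = 1 * 2 = 2.
Summing: mu(A) = 48 + 32/3 + 0 + 1 + 2 = 185/3.

185/3


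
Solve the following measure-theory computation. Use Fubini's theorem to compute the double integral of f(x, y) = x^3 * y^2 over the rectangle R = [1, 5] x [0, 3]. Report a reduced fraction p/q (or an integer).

f(x, y) is a tensor product of a function of x and a function of y, and both factors are bounded continuous (hence Lebesgue integrable) on the rectangle, so Fubini's theorem applies:
  integral_R f d(m x m) = (integral_a1^b1 x^3 dx) * (integral_a2^b2 y^2 dy).
Inner integral in x: integral_{1}^{5} x^3 dx = (5^4 - 1^4)/4
  = 156.
Inner integral in y: integral_{0}^{3} y^2 dy = (3^3 - 0^3)/3
  = 9.
Product: (156) * (9) = 1404.

1404


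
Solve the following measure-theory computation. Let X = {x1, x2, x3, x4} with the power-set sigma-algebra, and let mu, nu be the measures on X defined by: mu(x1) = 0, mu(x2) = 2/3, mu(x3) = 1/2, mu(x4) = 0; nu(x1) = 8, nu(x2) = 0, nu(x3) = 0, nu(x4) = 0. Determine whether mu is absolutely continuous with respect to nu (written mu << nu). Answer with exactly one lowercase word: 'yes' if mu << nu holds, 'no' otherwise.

mu << nu means: every nu-null measurable set is also mu-null; equivalently, for every atom x, if nu({x}) = 0 then mu({x}) = 0.
Checking each atom:
  x1: nu = 8 > 0 -> no constraint.
  x2: nu = 0, mu = 2/3 > 0 -> violates mu << nu.
  x3: nu = 0, mu = 1/2 > 0 -> violates mu << nu.
  x4: nu = 0, mu = 0 -> consistent with mu << nu.
The atom(s) x2, x3 violate the condition (nu = 0 but mu > 0). Therefore mu is NOT absolutely continuous w.r.t. nu.

no


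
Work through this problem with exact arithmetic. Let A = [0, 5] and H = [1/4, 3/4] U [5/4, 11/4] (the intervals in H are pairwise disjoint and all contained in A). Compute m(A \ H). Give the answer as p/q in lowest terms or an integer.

The ambient interval has length m(A) = 5 - 0 = 5.
Since the holes are disjoint and sit inside A, by finite additivity
  m(H) = sum_i (b_i - a_i), and m(A \ H) = m(A) - m(H).
Computing the hole measures:
  m(H_1) = 3/4 - 1/4 = 1/2.
  m(H_2) = 11/4 - 5/4 = 3/2.
Summed: m(H) = 1/2 + 3/2 = 2.
So m(A \ H) = 5 - 2 = 3.

3


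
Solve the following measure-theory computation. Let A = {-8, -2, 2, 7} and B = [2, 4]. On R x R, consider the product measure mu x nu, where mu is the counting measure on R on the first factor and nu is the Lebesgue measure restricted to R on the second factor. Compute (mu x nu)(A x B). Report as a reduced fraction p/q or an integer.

For a measurable rectangle A x B, the product measure satisfies
  (mu x nu)(A x B) = mu(A) * nu(B).
  mu(A) = 4.
  nu(B) = 2.
  (mu x nu)(A x B) = 4 * 2 = 8.

8


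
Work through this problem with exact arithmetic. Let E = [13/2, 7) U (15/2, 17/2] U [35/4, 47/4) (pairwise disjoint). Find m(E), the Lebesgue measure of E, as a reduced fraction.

For pairwise disjoint intervals, m(union_i I_i) = sum_i m(I_i),
and m is invariant under swapping open/closed endpoints (single points have measure 0).
So m(E) = sum_i (b_i - a_i).
  I_1 has length 7 - 13/2 = 1/2.
  I_2 has length 17/2 - 15/2 = 1.
  I_3 has length 47/4 - 35/4 = 3.
Summing:
  m(E) = 1/2 + 1 + 3 = 9/2.

9/2


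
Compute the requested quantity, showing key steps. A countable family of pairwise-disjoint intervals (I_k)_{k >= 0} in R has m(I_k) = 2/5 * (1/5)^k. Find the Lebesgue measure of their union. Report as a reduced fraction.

By countable additivity of the Lebesgue measure on pairwise disjoint measurable sets,
  m(union_{k >= 0} I_k) = sum_{k >= 0} m(I_k) = sum_{k >= 0} a * r^k,
  with a = 2/5 and r = 1/5.
Since 0 < r = 1/5 < 1, the geometric series converges:
  sum_{k >= 0} a * r^k = a / (1 - r).
  = 2/5 / (1 - 1/5)
  = 2/5 / (4/5)
  = 1/2.

1/2


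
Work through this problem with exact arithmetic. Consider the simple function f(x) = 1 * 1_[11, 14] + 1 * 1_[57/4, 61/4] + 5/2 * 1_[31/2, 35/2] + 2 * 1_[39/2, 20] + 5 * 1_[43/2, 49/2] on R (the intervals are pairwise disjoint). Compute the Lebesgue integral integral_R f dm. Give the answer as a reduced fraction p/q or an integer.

For a simple function f = sum_i c_i * 1_{A_i} with disjoint A_i,
  integral f dm = sum_i c_i * m(A_i).
Lengths of the A_i:
  m(A_1) = 14 - 11 = 3.
  m(A_2) = 61/4 - 57/4 = 1.
  m(A_3) = 35/2 - 31/2 = 2.
  m(A_4) = 20 - 39/2 = 1/2.
  m(A_5) = 49/2 - 43/2 = 3.
Contributions c_i * m(A_i):
  (1) * (3) = 3.
  (1) * (1) = 1.
  (5/2) * (2) = 5.
  (2) * (1/2) = 1.
  (5) * (3) = 15.
Total: 3 + 1 + 5 + 1 + 15 = 25.

25


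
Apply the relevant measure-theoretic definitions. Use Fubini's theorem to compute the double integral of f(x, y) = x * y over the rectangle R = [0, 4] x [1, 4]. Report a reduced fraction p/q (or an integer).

f(x, y) is a tensor product of a function of x and a function of y, and both factors are bounded continuous (hence Lebesgue integrable) on the rectangle, so Fubini's theorem applies:
  integral_R f d(m x m) = (integral_a1^b1 x dx) * (integral_a2^b2 y dy).
Inner integral in x: integral_{0}^{4} x dx = (4^2 - 0^2)/2
  = 8.
Inner integral in y: integral_{1}^{4} y dy = (4^2 - 1^2)/2
  = 15/2.
Product: (8) * (15/2) = 60.

60


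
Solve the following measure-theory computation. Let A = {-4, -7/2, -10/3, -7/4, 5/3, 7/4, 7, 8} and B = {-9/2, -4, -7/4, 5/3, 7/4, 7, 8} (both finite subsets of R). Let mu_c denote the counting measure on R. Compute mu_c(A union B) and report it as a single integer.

Counting measure on a finite set equals cardinality. By inclusion-exclusion, |A union B| = |A| + |B| - |A cap B|.
|A| = 8, |B| = 7, |A cap B| = 6.
So mu_c(A union B) = 8 + 7 - 6 = 9.

9


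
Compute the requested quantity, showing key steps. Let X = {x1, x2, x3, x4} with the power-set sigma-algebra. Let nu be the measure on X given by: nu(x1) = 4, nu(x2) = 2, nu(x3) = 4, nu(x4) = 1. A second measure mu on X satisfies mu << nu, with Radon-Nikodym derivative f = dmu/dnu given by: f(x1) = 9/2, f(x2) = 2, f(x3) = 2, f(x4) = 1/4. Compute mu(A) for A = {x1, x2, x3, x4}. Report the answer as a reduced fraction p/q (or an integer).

By the defining property of the Radon-Nikodym derivative, for every measurable set A,
  mu(A) = integral_A f dnu.
Since nu is a discrete measure concentrated on the atoms of X, the integral over A reduces to the sum
  mu(A) = sum_{x in A} f(x) * nu({x}).
Computing each term:
  x1: f(x1) * nu(x1) = 9/2 * 4 = 18.
  x2: f(x2) * nu(x2) = 2 * 2 = 4.
  x3: f(x3) * nu(x3) = 2 * 4 = 8.
  x4: f(x4) * nu(x4) = 1/4 * 1 = 1/4.
Summing: mu(A) = 18 + 4 + 8 + 1/4 = 121/4.

121/4


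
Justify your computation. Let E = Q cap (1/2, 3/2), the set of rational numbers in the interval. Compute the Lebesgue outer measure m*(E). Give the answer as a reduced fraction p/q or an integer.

The set Q cap (1/2, 3/2) is countable (a subset of the countable set Q). Lebesgue outer measure of any countable set is 0: each singleton {q} has m*({q}) = 0, and by countable subadditivity m*(union_k {q_k}) <= sum_k m*({q_k}) = sum_k 0 = 0. The reverse inequality m*(E) >= 0 is automatic. So m*(Q cap (1/2, 3/2)) = 0.

0


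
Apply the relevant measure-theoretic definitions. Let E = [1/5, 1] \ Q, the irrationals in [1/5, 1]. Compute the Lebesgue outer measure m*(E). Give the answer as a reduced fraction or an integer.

The interval I = [1/5, 1] has m(I) = 1 - 1/5 = 4/5 (endpoints are measure-zero, so open/closed/half-open agree). Write I = (I cap Q) u (I \ Q). The rationals in I are countable, so m*(I cap Q) = 0 (cover each rational by intervals whose total length is arbitrarily small). By countable subadditivity m*(I) <= m*(I cap Q) + m*(I \ Q), hence m*(I \ Q) >= m(I) = 4/5. The reverse inequality m*(I \ Q) <= m*(I) = 4/5 is trivial since (I \ Q) is a subset of I. Therefore m*(I \ Q) = 4/5.

4/5


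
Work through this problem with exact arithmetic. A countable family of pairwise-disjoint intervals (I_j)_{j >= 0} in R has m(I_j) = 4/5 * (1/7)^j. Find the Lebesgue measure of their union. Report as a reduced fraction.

By countable additivity of the Lebesgue measure on pairwise disjoint measurable sets,
  m(union_{j >= 0} I_j) = sum_{j >= 0} m(I_j) = sum_{j >= 0} a * r^j,
  with a = 4/5 and r = 1/7.
Since 0 < r = 1/7 < 1, the geometric series converges:
  sum_{j >= 0} a * r^j = a / (1 - r).
  = 4/5 / (1 - 1/7)
  = 4/5 / (6/7)
  = 14/15.

14/15


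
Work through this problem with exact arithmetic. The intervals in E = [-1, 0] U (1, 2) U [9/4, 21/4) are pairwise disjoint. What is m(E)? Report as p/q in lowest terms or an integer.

For pairwise disjoint intervals, m(union_i I_i) = sum_i m(I_i),
and m is invariant under swapping open/closed endpoints (single points have measure 0).
So m(E) = sum_i (b_i - a_i).
  I_1 has length 0 - (-1) = 1.
  I_2 has length 2 - 1 = 1.
  I_3 has length 21/4 - 9/4 = 3.
Summing:
  m(E) = 1 + 1 + 3 = 5.

5


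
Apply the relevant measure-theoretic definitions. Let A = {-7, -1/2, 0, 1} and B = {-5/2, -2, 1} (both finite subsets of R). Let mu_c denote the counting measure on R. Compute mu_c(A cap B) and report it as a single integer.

Counting measure on a finite set equals cardinality. mu_c(A cap B) = |A cap B| (elements appearing in both).
Enumerating the elements of A that also lie in B gives 1 element(s).
So mu_c(A cap B) = 1.

1


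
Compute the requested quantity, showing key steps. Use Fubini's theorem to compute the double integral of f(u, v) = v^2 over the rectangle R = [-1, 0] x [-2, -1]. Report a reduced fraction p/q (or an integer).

f(u, v) is a tensor product of a function of u and a function of v, and both factors are bounded continuous (hence Lebesgue integrable) on the rectangle, so Fubini's theorem applies:
  integral_R f d(m x m) = (integral_a1^b1 1 du) * (integral_a2^b2 v^2 dv).
Inner integral in u: integral_{-1}^{0} 1 du = (0^1 - (-1)^1)/1
  = 1.
Inner integral in v: integral_{-2}^{-1} v^2 dv = ((-1)^3 - (-2)^3)/3
  = 7/3.
Product: (1) * (7/3) = 7/3.

7/3


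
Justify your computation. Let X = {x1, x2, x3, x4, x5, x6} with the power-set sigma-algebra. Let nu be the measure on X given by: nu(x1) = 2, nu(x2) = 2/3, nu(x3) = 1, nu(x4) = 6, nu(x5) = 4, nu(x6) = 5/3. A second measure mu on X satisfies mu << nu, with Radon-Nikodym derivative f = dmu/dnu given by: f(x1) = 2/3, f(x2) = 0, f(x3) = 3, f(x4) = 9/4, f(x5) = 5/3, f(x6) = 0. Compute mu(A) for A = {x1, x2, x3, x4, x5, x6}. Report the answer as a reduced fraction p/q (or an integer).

By the defining property of the Radon-Nikodym derivative, for every measurable set A,
  mu(A) = integral_A f dnu.
Since nu is a discrete measure concentrated on the atoms of X, the integral over A reduces to the sum
  mu(A) = sum_{x in A} f(x) * nu({x}).
Computing each term:
  x1: f(x1) * nu(x1) = 2/3 * 2 = 4/3.
  x2: f(x2) * nu(x2) = 0 * 2/3 = 0.
  x3: f(x3) * nu(x3) = 3 * 1 = 3.
  x4: f(x4) * nu(x4) = 9/4 * 6 = 27/2.
  x5: f(x5) * nu(x5) = 5/3 * 4 = 20/3.
  x6: f(x6) * nu(x6) = 0 * 5/3 = 0.
Summing: mu(A) = 4/3 + 0 + 3 + 27/2 + 20/3 + 0 = 49/2.

49/2


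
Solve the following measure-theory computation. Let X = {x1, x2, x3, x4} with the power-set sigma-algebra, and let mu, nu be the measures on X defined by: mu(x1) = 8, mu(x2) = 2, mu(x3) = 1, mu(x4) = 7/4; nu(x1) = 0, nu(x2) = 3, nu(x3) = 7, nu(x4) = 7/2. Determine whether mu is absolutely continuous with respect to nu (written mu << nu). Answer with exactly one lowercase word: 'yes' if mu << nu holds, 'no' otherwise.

mu << nu means: every nu-null measurable set is also mu-null; equivalently, for every atom x, if nu({x}) = 0 then mu({x}) = 0.
Checking each atom:
  x1: nu = 0, mu = 8 > 0 -> violates mu << nu.
  x2: nu = 3 > 0 -> no constraint.
  x3: nu = 7 > 0 -> no constraint.
  x4: nu = 7/2 > 0 -> no constraint.
The atom(s) x1 violate the condition (nu = 0 but mu > 0). Therefore mu is NOT absolutely continuous w.r.t. nu.

no


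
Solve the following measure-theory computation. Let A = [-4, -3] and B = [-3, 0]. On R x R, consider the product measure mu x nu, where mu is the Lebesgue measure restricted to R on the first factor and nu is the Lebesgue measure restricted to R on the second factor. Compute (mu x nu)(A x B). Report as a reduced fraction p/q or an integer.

For a measurable rectangle A x B, the product measure satisfies
  (mu x nu)(A x B) = mu(A) * nu(B).
  mu(A) = 1.
  nu(B) = 3.
  (mu x nu)(A x B) = 1 * 3 = 3.

3


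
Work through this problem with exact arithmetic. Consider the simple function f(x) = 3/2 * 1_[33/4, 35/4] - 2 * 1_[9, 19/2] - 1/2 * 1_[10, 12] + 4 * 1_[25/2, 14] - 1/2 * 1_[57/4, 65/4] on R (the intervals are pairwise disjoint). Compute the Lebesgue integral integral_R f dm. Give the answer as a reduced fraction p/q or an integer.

For a simple function f = sum_i c_i * 1_{A_i} with disjoint A_i,
  integral f dm = sum_i c_i * m(A_i).
Lengths of the A_i:
  m(A_1) = 35/4 - 33/4 = 1/2.
  m(A_2) = 19/2 - 9 = 1/2.
  m(A_3) = 12 - 10 = 2.
  m(A_4) = 14 - 25/2 = 3/2.
  m(A_5) = 65/4 - 57/4 = 2.
Contributions c_i * m(A_i):
  (3/2) * (1/2) = 3/4.
  (-2) * (1/2) = -1.
  (-1/2) * (2) = -1.
  (4) * (3/2) = 6.
  (-1/2) * (2) = -1.
Total: 3/4 - 1 - 1 + 6 - 1 = 15/4.

15/4


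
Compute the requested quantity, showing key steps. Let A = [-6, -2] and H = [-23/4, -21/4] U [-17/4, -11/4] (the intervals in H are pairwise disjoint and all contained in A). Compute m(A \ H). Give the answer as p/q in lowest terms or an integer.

The ambient interval has length m(A) = -2 - (-6) = 4.
Since the holes are disjoint and sit inside A, by finite additivity
  m(H) = sum_i (b_i - a_i), and m(A \ H) = m(A) - m(H).
Computing the hole measures:
  m(H_1) = -21/4 - (-23/4) = 1/2.
  m(H_2) = -11/4 - (-17/4) = 3/2.
Summed: m(H) = 1/2 + 3/2 = 2.
So m(A \ H) = 4 - 2 = 2.

2


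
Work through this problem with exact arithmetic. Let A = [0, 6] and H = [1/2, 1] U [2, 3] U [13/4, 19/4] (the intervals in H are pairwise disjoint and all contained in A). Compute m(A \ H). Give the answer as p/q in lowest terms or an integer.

The ambient interval has length m(A) = 6 - 0 = 6.
Since the holes are disjoint and sit inside A, by finite additivity
  m(H) = sum_i (b_i - a_i), and m(A \ H) = m(A) - m(H).
Computing the hole measures:
  m(H_1) = 1 - 1/2 = 1/2.
  m(H_2) = 3 - 2 = 1.
  m(H_3) = 19/4 - 13/4 = 3/2.
Summed: m(H) = 1/2 + 1 + 3/2 = 3.
So m(A \ H) = 6 - 3 = 3.

3


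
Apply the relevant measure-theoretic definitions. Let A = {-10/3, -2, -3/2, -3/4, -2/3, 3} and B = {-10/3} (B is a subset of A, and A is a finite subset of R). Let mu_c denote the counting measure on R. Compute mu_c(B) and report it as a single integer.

Counting measure assigns mu_c(E) = |E| (number of elements) when E is finite.
B has 1 element(s), so mu_c(B) = 1.

1


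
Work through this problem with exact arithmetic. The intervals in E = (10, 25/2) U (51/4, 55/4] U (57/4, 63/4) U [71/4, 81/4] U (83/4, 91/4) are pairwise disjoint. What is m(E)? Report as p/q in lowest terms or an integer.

For pairwise disjoint intervals, m(union_i I_i) = sum_i m(I_i),
and m is invariant under swapping open/closed endpoints (single points have measure 0).
So m(E) = sum_i (b_i - a_i).
  I_1 has length 25/2 - 10 = 5/2.
  I_2 has length 55/4 - 51/4 = 1.
  I_3 has length 63/4 - 57/4 = 3/2.
  I_4 has length 81/4 - 71/4 = 5/2.
  I_5 has length 91/4 - 83/4 = 2.
Summing:
  m(E) = 5/2 + 1 + 3/2 + 5/2 + 2 = 19/2.

19/2


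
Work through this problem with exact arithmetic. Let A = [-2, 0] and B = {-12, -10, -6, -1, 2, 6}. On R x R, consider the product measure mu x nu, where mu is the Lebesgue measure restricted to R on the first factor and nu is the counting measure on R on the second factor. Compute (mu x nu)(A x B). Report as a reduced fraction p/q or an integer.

For a measurable rectangle A x B, the product measure satisfies
  (mu x nu)(A x B) = mu(A) * nu(B).
  mu(A) = 2.
  nu(B) = 6.
  (mu x nu)(A x B) = 2 * 6 = 12.

12


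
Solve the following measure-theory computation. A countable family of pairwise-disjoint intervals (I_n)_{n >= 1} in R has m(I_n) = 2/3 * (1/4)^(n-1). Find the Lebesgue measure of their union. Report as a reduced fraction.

By countable additivity of the Lebesgue measure on pairwise disjoint measurable sets,
  m(union_{n >= 1} I_n) = sum_{n >= 1} m(I_n) = sum_{n >= 1} a * r^(n-1),
  with a = 2/3 and r = 1/4.
Since 0 < r = 1/4 < 1, the geometric series converges:
  sum_{n >= 1} a * r^(n-1) = a / (1 - r).
  = 2/3 / (1 - 1/4)
  = 2/3 / (3/4)
  = 8/9.

8/9


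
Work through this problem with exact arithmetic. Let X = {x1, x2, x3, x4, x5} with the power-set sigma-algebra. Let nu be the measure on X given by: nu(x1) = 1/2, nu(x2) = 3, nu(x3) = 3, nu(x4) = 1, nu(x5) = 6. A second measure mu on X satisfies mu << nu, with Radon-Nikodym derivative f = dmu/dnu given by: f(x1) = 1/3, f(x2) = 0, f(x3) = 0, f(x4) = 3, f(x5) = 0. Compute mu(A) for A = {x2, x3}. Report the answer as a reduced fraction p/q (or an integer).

By the defining property of the Radon-Nikodym derivative, for every measurable set A,
  mu(A) = integral_A f dnu.
Since nu is a discrete measure concentrated on the atoms of X, the integral over A reduces to the sum
  mu(A) = sum_{x in A} f(x) * nu({x}).
Computing each term:
  x2: f(x2) * nu(x2) = 0 * 3 = 0.
  x3: f(x3) * nu(x3) = 0 * 3 = 0.
Summing: mu(A) = 0 + 0 = 0.

0


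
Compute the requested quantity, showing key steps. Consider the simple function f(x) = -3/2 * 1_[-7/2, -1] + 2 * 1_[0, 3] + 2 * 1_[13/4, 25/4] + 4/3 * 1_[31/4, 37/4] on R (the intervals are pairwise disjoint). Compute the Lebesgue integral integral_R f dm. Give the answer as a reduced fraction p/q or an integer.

For a simple function f = sum_i c_i * 1_{A_i} with disjoint A_i,
  integral f dm = sum_i c_i * m(A_i).
Lengths of the A_i:
  m(A_1) = -1 - (-7/2) = 5/2.
  m(A_2) = 3 - 0 = 3.
  m(A_3) = 25/4 - 13/4 = 3.
  m(A_4) = 37/4 - 31/4 = 3/2.
Contributions c_i * m(A_i):
  (-3/2) * (5/2) = -15/4.
  (2) * (3) = 6.
  (2) * (3) = 6.
  (4/3) * (3/2) = 2.
Total: -15/4 + 6 + 6 + 2 = 41/4.

41/4


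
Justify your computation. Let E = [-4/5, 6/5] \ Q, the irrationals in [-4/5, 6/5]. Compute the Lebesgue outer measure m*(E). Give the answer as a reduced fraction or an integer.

The interval I = [-4/5, 6/5] has m(I) = 6/5 - (-4/5) = 2 (endpoints are measure-zero, so open/closed/half-open agree). Write I = (I cap Q) u (I \ Q). The rationals in I are countable, so m*(I cap Q) = 0 (cover each rational by intervals whose total length is arbitrarily small). By countable subadditivity m*(I) <= m*(I cap Q) + m*(I \ Q), hence m*(I \ Q) >= m(I) = 2. The reverse inequality m*(I \ Q) <= m*(I) = 2 is trivial since (I \ Q) is a subset of I. Therefore m*(I \ Q) = 2.

2


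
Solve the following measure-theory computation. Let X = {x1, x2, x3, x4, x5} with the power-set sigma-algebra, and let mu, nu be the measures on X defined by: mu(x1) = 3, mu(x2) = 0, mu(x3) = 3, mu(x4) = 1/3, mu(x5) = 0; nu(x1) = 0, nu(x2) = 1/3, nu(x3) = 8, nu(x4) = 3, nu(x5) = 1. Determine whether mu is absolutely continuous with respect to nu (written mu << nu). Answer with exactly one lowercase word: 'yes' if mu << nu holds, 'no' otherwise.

mu << nu means: every nu-null measurable set is also mu-null; equivalently, for every atom x, if nu({x}) = 0 then mu({x}) = 0.
Checking each atom:
  x1: nu = 0, mu = 3 > 0 -> violates mu << nu.
  x2: nu = 1/3 > 0 -> no constraint.
  x3: nu = 8 > 0 -> no constraint.
  x4: nu = 3 > 0 -> no constraint.
  x5: nu = 1 > 0 -> no constraint.
The atom(s) x1 violate the condition (nu = 0 but mu > 0). Therefore mu is NOT absolutely continuous w.r.t. nu.

no


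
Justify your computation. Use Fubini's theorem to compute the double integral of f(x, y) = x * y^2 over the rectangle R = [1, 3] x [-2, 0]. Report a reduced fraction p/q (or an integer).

f(x, y) is a tensor product of a function of x and a function of y, and both factors are bounded continuous (hence Lebesgue integrable) on the rectangle, so Fubini's theorem applies:
  integral_R f d(m x m) = (integral_a1^b1 x dx) * (integral_a2^b2 y^2 dy).
Inner integral in x: integral_{1}^{3} x dx = (3^2 - 1^2)/2
  = 4.
Inner integral in y: integral_{-2}^{0} y^2 dy = (0^3 - (-2)^3)/3
  = 8/3.
Product: (4) * (8/3) = 32/3.

32/3


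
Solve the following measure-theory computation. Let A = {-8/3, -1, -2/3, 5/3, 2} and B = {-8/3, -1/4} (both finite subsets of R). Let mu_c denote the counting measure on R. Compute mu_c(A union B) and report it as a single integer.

Counting measure on a finite set equals cardinality. By inclusion-exclusion, |A union B| = |A| + |B| - |A cap B|.
|A| = 5, |B| = 2, |A cap B| = 1.
So mu_c(A union B) = 5 + 2 - 1 = 6.

6


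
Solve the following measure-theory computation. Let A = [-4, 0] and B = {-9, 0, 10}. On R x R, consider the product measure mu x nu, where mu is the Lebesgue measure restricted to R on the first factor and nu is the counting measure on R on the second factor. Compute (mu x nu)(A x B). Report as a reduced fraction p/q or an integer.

For a measurable rectangle A x B, the product measure satisfies
  (mu x nu)(A x B) = mu(A) * nu(B).
  mu(A) = 4.
  nu(B) = 3.
  (mu x nu)(A x B) = 4 * 3 = 12.

12


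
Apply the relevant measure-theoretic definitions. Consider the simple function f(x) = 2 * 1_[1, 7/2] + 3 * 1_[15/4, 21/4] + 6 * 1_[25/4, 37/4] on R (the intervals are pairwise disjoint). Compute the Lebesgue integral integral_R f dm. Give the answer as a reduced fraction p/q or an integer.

For a simple function f = sum_i c_i * 1_{A_i} with disjoint A_i,
  integral f dm = sum_i c_i * m(A_i).
Lengths of the A_i:
  m(A_1) = 7/2 - 1 = 5/2.
  m(A_2) = 21/4 - 15/4 = 3/2.
  m(A_3) = 37/4 - 25/4 = 3.
Contributions c_i * m(A_i):
  (2) * (5/2) = 5.
  (3) * (3/2) = 9/2.
  (6) * (3) = 18.
Total: 5 + 9/2 + 18 = 55/2.

55/2


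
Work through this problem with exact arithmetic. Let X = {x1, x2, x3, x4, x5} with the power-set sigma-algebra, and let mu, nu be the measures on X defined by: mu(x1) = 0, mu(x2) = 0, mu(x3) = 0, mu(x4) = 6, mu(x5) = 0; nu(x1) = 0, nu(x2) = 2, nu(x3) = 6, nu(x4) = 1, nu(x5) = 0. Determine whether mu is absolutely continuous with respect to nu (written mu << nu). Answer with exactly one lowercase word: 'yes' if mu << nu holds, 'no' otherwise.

mu << nu means: every nu-null measurable set is also mu-null; equivalently, for every atom x, if nu({x}) = 0 then mu({x}) = 0.
Checking each atom:
  x1: nu = 0, mu = 0 -> consistent with mu << nu.
  x2: nu = 2 > 0 -> no constraint.
  x3: nu = 6 > 0 -> no constraint.
  x4: nu = 1 > 0 -> no constraint.
  x5: nu = 0, mu = 0 -> consistent with mu << nu.
No atom violates the condition. Therefore mu << nu.

yes


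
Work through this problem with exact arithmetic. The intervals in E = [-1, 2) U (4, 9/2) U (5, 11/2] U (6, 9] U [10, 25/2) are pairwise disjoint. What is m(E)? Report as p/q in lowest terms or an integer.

For pairwise disjoint intervals, m(union_i I_i) = sum_i m(I_i),
and m is invariant under swapping open/closed endpoints (single points have measure 0).
So m(E) = sum_i (b_i - a_i).
  I_1 has length 2 - (-1) = 3.
  I_2 has length 9/2 - 4 = 1/2.
  I_3 has length 11/2 - 5 = 1/2.
  I_4 has length 9 - 6 = 3.
  I_5 has length 25/2 - 10 = 5/2.
Summing:
  m(E) = 3 + 1/2 + 1/2 + 3 + 5/2 = 19/2.

19/2


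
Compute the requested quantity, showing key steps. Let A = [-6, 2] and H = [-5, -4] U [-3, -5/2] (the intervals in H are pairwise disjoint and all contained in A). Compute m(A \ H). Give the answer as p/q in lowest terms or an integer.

The ambient interval has length m(A) = 2 - (-6) = 8.
Since the holes are disjoint and sit inside A, by finite additivity
  m(H) = sum_i (b_i - a_i), and m(A \ H) = m(A) - m(H).
Computing the hole measures:
  m(H_1) = -4 - (-5) = 1.
  m(H_2) = -5/2 - (-3) = 1/2.
Summed: m(H) = 1 + 1/2 = 3/2.
So m(A \ H) = 8 - 3/2 = 13/2.

13/2


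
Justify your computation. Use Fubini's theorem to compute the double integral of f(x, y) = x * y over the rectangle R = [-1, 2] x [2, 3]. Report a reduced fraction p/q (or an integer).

f(x, y) is a tensor product of a function of x and a function of y, and both factors are bounded continuous (hence Lebesgue integrable) on the rectangle, so Fubini's theorem applies:
  integral_R f d(m x m) = (integral_a1^b1 x dx) * (integral_a2^b2 y dy).
Inner integral in x: integral_{-1}^{2} x dx = (2^2 - (-1)^2)/2
  = 3/2.
Inner integral in y: integral_{2}^{3} y dy = (3^2 - 2^2)/2
  = 5/2.
Product: (3/2) * (5/2) = 15/4.

15/4


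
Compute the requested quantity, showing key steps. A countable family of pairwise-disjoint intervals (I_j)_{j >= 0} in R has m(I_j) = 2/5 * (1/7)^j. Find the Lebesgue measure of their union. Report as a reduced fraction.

By countable additivity of the Lebesgue measure on pairwise disjoint measurable sets,
  m(union_{j >= 0} I_j) = sum_{j >= 0} m(I_j) = sum_{j >= 0} a * r^j,
  with a = 2/5 and r = 1/7.
Since 0 < r = 1/7 < 1, the geometric series converges:
  sum_{j >= 0} a * r^j = a / (1 - r).
  = 2/5 / (1 - 1/7)
  = 2/5 / (6/7)
  = 7/15.

7/15


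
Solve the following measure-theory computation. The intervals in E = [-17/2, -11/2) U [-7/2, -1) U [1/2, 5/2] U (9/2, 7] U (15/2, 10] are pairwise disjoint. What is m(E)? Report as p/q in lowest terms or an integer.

For pairwise disjoint intervals, m(union_i I_i) = sum_i m(I_i),
and m is invariant under swapping open/closed endpoints (single points have measure 0).
So m(E) = sum_i (b_i - a_i).
  I_1 has length -11/2 - (-17/2) = 3.
  I_2 has length -1 - (-7/2) = 5/2.
  I_3 has length 5/2 - 1/2 = 2.
  I_4 has length 7 - 9/2 = 5/2.
  I_5 has length 10 - 15/2 = 5/2.
Summing:
  m(E) = 3 + 5/2 + 2 + 5/2 + 5/2 = 25/2.

25/2


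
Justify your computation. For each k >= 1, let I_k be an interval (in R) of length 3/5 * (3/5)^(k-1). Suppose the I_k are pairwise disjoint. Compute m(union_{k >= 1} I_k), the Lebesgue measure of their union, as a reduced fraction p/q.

By countable additivity of the Lebesgue measure on pairwise disjoint measurable sets,
  m(union_{k >= 1} I_k) = sum_{k >= 1} m(I_k) = sum_{k >= 1} a * r^(k-1),
  with a = 3/5 and r = 3/5.
Since 0 < r = 3/5 < 1, the geometric series converges:
  sum_{k >= 1} a * r^(k-1) = a / (1 - r).
  = 3/5 / (1 - 3/5)
  = 3/5 / (2/5)
  = 3/2.

3/2


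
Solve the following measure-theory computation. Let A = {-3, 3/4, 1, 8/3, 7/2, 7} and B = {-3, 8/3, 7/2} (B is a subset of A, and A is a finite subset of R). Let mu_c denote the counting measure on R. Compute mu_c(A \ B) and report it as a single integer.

Counting measure assigns mu_c(E) = |E| (number of elements) when E is finite. For B subset A, A \ B is the set of elements of A not in B, so |A \ B| = |A| - |B|.
|A| = 6, |B| = 3, so mu_c(A \ B) = 6 - 3 = 3.

3


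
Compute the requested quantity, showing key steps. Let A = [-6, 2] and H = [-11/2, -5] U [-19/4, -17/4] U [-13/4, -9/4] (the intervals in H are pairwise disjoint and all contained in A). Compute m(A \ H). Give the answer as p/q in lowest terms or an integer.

The ambient interval has length m(A) = 2 - (-6) = 8.
Since the holes are disjoint and sit inside A, by finite additivity
  m(H) = sum_i (b_i - a_i), and m(A \ H) = m(A) - m(H).
Computing the hole measures:
  m(H_1) = -5 - (-11/2) = 1/2.
  m(H_2) = -17/4 - (-19/4) = 1/2.
  m(H_3) = -9/4 - (-13/4) = 1.
Summed: m(H) = 1/2 + 1/2 + 1 = 2.
So m(A \ H) = 8 - 2 = 6.

6


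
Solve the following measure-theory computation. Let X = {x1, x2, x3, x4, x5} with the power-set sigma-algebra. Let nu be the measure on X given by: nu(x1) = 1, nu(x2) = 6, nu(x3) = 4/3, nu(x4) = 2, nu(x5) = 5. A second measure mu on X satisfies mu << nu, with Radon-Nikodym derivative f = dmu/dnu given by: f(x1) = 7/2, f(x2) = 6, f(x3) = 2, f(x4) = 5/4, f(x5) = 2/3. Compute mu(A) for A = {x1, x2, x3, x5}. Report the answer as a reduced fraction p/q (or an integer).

By the defining property of the Radon-Nikodym derivative, for every measurable set A,
  mu(A) = integral_A f dnu.
Since nu is a discrete measure concentrated on the atoms of X, the integral over A reduces to the sum
  mu(A) = sum_{x in A} f(x) * nu({x}).
Computing each term:
  x1: f(x1) * nu(x1) = 7/2 * 1 = 7/2.
  x2: f(x2) * nu(x2) = 6 * 6 = 36.
  x3: f(x3) * nu(x3) = 2 * 4/3 = 8/3.
  x5: f(x5) * nu(x5) = 2/3 * 5 = 10/3.
Summing: mu(A) = 7/2 + 36 + 8/3 + 10/3 = 91/2.

91/2


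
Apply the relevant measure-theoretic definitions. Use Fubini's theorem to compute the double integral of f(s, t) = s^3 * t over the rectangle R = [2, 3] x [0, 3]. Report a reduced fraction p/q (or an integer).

f(s, t) is a tensor product of a function of s and a function of t, and both factors are bounded continuous (hence Lebesgue integrable) on the rectangle, so Fubini's theorem applies:
  integral_R f d(m x m) = (integral_a1^b1 s^3 ds) * (integral_a2^b2 t dt).
Inner integral in s: integral_{2}^{3} s^3 ds = (3^4 - 2^4)/4
  = 65/4.
Inner integral in t: integral_{0}^{3} t dt = (3^2 - 0^2)/2
  = 9/2.
Product: (65/4) * (9/2) = 585/8.

585/8


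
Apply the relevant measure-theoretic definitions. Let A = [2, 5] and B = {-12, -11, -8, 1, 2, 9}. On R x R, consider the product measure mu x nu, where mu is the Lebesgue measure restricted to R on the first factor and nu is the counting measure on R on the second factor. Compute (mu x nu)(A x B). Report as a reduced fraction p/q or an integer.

For a measurable rectangle A x B, the product measure satisfies
  (mu x nu)(A x B) = mu(A) * nu(B).
  mu(A) = 3.
  nu(B) = 6.
  (mu x nu)(A x B) = 3 * 6 = 18.

18


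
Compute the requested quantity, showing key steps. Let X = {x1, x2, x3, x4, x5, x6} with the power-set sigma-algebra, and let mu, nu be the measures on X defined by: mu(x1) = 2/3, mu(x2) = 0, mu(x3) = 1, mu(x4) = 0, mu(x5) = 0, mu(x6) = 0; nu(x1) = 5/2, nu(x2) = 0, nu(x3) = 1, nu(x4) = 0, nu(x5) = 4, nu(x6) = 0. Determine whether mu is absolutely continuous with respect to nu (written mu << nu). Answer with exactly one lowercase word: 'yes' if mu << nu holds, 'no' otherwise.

mu << nu means: every nu-null measurable set is also mu-null; equivalently, for every atom x, if nu({x}) = 0 then mu({x}) = 0.
Checking each atom:
  x1: nu = 5/2 > 0 -> no constraint.
  x2: nu = 0, mu = 0 -> consistent with mu << nu.
  x3: nu = 1 > 0 -> no constraint.
  x4: nu = 0, mu = 0 -> consistent with mu << nu.
  x5: nu = 4 > 0 -> no constraint.
  x6: nu = 0, mu = 0 -> consistent with mu << nu.
No atom violates the condition. Therefore mu << nu.

yes


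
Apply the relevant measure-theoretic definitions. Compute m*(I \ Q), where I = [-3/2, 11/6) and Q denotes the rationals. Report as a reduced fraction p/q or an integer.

The interval I = [-3/2, 11/6) has m(I) = 11/6 - (-3/2) = 10/3 (endpoints are measure-zero, so open/closed/half-open agree). Write I = (I cap Q) u (I \ Q). The rationals in I are countable, so m*(I cap Q) = 0 (cover each rational by intervals whose total length is arbitrarily small). By countable subadditivity m*(I) <= m*(I cap Q) + m*(I \ Q), hence m*(I \ Q) >= m(I) = 10/3. The reverse inequality m*(I \ Q) <= m*(I) = 10/3 is trivial since (I \ Q) is a subset of I. Therefore m*(I \ Q) = 10/3.

10/3


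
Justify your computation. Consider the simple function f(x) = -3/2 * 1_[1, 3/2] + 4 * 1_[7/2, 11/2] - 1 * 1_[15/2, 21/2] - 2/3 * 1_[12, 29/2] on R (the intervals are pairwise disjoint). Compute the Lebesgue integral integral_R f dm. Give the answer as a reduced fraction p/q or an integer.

For a simple function f = sum_i c_i * 1_{A_i} with disjoint A_i,
  integral f dm = sum_i c_i * m(A_i).
Lengths of the A_i:
  m(A_1) = 3/2 - 1 = 1/2.
  m(A_2) = 11/2 - 7/2 = 2.
  m(A_3) = 21/2 - 15/2 = 3.
  m(A_4) = 29/2 - 12 = 5/2.
Contributions c_i * m(A_i):
  (-3/2) * (1/2) = -3/4.
  (4) * (2) = 8.
  (-1) * (3) = -3.
  (-2/3) * (5/2) = -5/3.
Total: -3/4 + 8 - 3 - 5/3 = 31/12.

31/12


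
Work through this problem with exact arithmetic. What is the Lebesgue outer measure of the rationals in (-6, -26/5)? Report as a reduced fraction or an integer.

E = Q cap (-6, -26/5) is a subset of Q, which is countable. Enumerate Q = {q_1, q_2, ...}; for any eps > 0, cover q_k by the open interval (q_k - eps/2^(k+1), q_k + eps/2^(k+1)), of length eps/2^k. The total cover length is sum_{k>=1} eps/2^k = eps. Hence m*(E) <= m*(Q) <= eps for every eps > 0, and since outer measure is non-negative, m*(E) = 0.

0


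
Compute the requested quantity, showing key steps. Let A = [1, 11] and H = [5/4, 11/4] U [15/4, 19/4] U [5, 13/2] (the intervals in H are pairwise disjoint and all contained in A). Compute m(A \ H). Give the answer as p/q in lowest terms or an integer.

The ambient interval has length m(A) = 11 - 1 = 10.
Since the holes are disjoint and sit inside A, by finite additivity
  m(H) = sum_i (b_i - a_i), and m(A \ H) = m(A) - m(H).
Computing the hole measures:
  m(H_1) = 11/4 - 5/4 = 3/2.
  m(H_2) = 19/4 - 15/4 = 1.
  m(H_3) = 13/2 - 5 = 3/2.
Summed: m(H) = 3/2 + 1 + 3/2 = 4.
So m(A \ H) = 10 - 4 = 6.

6


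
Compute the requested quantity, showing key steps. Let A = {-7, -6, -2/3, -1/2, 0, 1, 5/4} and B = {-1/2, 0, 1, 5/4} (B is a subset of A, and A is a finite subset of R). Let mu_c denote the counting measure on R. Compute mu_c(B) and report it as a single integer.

Counting measure assigns mu_c(E) = |E| (number of elements) when E is finite.
B has 4 element(s), so mu_c(B) = 4.

4


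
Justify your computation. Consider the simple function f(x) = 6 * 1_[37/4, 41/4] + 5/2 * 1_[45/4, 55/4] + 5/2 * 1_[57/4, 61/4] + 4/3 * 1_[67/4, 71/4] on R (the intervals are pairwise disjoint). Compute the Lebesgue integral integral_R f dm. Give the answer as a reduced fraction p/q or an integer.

For a simple function f = sum_i c_i * 1_{A_i} with disjoint A_i,
  integral f dm = sum_i c_i * m(A_i).
Lengths of the A_i:
  m(A_1) = 41/4 - 37/4 = 1.
  m(A_2) = 55/4 - 45/4 = 5/2.
  m(A_3) = 61/4 - 57/4 = 1.
  m(A_4) = 71/4 - 67/4 = 1.
Contributions c_i * m(A_i):
  (6) * (1) = 6.
  (5/2) * (5/2) = 25/4.
  (5/2) * (1) = 5/2.
  (4/3) * (1) = 4/3.
Total: 6 + 25/4 + 5/2 + 4/3 = 193/12.

193/12


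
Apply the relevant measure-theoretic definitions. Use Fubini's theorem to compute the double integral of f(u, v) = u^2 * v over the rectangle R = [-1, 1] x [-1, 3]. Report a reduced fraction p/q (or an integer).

f(u, v) is a tensor product of a function of u and a function of v, and both factors are bounded continuous (hence Lebesgue integrable) on the rectangle, so Fubini's theorem applies:
  integral_R f d(m x m) = (integral_a1^b1 u^2 du) * (integral_a2^b2 v dv).
Inner integral in u: integral_{-1}^{1} u^2 du = (1^3 - (-1)^3)/3
  = 2/3.
Inner integral in v: integral_{-1}^{3} v dv = (3^2 - (-1)^2)/2
  = 4.
Product: (2/3) * (4) = 8/3.

8/3


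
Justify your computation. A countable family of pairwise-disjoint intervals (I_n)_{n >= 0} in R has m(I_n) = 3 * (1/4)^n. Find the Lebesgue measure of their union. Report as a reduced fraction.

By countable additivity of the Lebesgue measure on pairwise disjoint measurable sets,
  m(union_{n >= 0} I_n) = sum_{n >= 0} m(I_n) = sum_{n >= 0} a * r^n,
  with a = 3 and r = 1/4.
Since 0 < r = 1/4 < 1, the geometric series converges:
  sum_{n >= 0} a * r^n = a / (1 - r).
  = 3 / (1 - 1/4)
  = 3 / (3/4)
  = 4.

4
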